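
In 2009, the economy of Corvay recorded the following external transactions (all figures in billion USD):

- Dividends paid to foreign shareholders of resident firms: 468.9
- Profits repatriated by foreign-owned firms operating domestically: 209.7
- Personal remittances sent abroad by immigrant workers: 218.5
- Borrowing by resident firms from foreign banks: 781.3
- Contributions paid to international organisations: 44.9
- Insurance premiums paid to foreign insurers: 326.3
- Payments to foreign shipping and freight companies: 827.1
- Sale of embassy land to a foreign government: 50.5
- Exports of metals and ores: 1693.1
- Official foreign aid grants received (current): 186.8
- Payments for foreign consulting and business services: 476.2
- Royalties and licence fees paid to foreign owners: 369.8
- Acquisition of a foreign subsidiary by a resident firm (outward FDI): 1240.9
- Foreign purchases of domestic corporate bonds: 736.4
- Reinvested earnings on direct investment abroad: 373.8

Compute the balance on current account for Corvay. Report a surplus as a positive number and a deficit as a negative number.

Goods: 1693.1
Services: -326.3 - 827.1 - 476.2 - 369.8 = -1999.4
Primary income: 373.8 - 209.7 - 468.9 = -304.8
Secondary income: 186.8 - 218.5 - 44.9 = -76.6
Current account = 1693.1 + (-1999.4) + (-304.8) + (-76.6) = -687.7
(Excluded from the current account — financial account: borrowing by resident firms from foreign banks 781.3, acquisition of a foreign subsidiary by a resident firm (outward FDI) 1240.9, foreign purchases of domestic corporate bonds 736.4; capital account: sale of embassy land to a foreign government 50.5.)

-687.7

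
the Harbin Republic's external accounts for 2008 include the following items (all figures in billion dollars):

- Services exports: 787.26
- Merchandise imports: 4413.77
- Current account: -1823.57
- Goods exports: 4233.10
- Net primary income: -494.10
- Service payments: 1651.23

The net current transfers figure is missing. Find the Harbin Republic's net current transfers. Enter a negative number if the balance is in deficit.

-284.83

Current account = goods balance + services balance + net primary income + net secondary income
Sum of the known components = -1538.74
Net current transfers = CA - (known components) = -1823.57 - (-1538.74) = -284.83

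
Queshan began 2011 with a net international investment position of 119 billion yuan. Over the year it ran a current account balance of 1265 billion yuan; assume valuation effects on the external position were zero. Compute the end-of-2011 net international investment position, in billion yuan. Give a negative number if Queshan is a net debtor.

1384

With no valuation effects, change in NIIP = current account = 1265
End-of-year NIIP = 119 + 1265 = 1384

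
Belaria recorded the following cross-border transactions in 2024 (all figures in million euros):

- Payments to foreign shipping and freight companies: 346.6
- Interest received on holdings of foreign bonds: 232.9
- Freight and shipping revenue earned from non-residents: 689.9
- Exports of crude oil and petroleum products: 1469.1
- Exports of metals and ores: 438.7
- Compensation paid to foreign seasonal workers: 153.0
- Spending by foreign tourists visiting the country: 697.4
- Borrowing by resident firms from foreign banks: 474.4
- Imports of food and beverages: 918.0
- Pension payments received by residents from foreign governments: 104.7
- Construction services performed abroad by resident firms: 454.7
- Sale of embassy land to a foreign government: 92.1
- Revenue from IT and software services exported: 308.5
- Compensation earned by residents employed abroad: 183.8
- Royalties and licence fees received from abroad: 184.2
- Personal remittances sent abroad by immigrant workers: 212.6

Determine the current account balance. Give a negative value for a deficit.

3133.7

Goods: -918.0 + 1469.1 + 438.7 = 989.8
Services: 308.5 - 346.6 + 184.2 + 689.9 + 454.7 + 697.4 = 1988.1
Primary income: 183.8 - 153.0 + 232.9 = 263.7
Secondary income: 104.7 - 212.6 = -107.9
Current account = 989.8 + 1988.1 + 263.7 + (-107.9) = 3133.7
(Excluded from the current account — financial account: borrowing by resident firms from foreign banks 474.4; capital account: sale of embassy land to a foreign government 92.1.)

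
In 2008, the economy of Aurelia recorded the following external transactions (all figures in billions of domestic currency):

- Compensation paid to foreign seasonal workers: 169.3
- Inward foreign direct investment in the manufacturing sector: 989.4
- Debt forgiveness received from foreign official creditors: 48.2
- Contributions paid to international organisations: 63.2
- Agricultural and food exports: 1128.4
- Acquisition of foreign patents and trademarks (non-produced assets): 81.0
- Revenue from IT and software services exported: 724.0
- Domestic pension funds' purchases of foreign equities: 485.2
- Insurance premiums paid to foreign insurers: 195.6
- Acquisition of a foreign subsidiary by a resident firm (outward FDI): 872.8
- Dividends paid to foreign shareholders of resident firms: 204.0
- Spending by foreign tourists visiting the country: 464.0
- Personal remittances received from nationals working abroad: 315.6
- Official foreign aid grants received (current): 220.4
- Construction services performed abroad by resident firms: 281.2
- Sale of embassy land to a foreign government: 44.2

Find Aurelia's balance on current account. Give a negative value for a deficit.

Goods: 1128.4
Services: 464.0 - 195.6 + 724.0 + 281.2 = 1273.6
Primary income: -169.3 - 204.0 = -373.3
Secondary income: 315.6 + 220.4 - 63.2 = 472.8
Current account = 1128.4 + 1273.6 + (-373.3) + 472.8 = 2501.5
(Excluded from the current account — financial account: inward foreign direct investment in the manufacturing sector 989.4, domestic pension funds' purchases of foreign equities 485.2, acquisition of a foreign subsidiary by a resident firm (outward FDI) 872.8; capital account: debt forgiveness received from foreign official creditors 48.2, acquisition of foreign patents and trademarks (non-produced assets) 81.0, sale of embassy land to a foreign government 44.2.)

2501.5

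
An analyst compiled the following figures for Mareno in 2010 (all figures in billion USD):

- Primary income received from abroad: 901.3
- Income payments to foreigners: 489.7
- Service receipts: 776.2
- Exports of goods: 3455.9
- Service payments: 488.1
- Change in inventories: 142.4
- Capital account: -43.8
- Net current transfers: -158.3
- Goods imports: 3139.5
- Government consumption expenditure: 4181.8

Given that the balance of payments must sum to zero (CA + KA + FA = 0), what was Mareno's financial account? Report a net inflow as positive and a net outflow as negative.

Goods balance = 3455.9 - 3139.5 = 316.4
Services balance = 776.2 - 488.1 = 288.1
Trade balance (goods + services) = 316.4 + 288.1 = 604.5
Net primary income = 901.3 - 489.7 = 411.6
Net secondary income = -158.3
Current account = 604.5 + 411.6 + (-158.3) = 857.8
Financial account = -(857.8 + (-43.8)) = -814.0

-814.0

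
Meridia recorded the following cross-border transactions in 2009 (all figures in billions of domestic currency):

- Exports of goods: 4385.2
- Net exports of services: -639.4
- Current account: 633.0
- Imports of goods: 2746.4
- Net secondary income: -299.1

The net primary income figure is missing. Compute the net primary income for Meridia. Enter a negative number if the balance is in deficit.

-67.3

Current account = goods balance + services balance + net primary income + net secondary income
Sum of the known components = 700.3
Net primary income = CA - (known components) = 633.0 - 700.3 = -67.3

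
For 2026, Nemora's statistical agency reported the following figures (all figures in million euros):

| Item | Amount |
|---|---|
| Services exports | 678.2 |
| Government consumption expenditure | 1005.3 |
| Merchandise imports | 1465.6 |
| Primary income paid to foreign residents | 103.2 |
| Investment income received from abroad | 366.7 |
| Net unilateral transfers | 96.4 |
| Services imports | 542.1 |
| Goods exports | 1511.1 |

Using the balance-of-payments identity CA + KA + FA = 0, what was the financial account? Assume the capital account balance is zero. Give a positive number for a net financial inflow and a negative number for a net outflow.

-541.5

Goods balance = 1511.1 - 1465.6 = 45.5
Services balance = 678.2 - 542.1 = 136.1
Trade balance (goods + services) = 45.5 + 136.1 = 181.6
Net primary income = 366.7 - 103.2 = 263.5
Net secondary income = 96.4
Current account = 181.6 + 263.5 + 96.4 = 541.5
Financial account = -(541.5) = -541.5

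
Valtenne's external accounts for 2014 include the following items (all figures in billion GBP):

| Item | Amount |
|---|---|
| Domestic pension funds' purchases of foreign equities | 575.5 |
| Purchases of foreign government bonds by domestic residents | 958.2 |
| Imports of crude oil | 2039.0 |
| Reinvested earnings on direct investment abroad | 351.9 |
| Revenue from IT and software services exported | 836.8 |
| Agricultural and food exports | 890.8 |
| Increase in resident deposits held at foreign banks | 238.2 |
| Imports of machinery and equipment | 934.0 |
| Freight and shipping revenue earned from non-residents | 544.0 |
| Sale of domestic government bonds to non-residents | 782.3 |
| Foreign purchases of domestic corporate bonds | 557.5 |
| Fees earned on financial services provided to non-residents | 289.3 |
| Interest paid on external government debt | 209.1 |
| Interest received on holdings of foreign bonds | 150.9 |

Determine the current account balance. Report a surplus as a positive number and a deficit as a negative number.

-118.4

Goods: 890.8 - 934.0 - 2039.0 = -2082.2
Services: 289.3 + 544.0 + 836.8 = 1670.1
Primary income: 150.9 - 209.1 + 351.9 = 293.7
Current account = (-2082.2) + 1670.1 + 293.7 = -118.4
(Excluded from the current account — financial account: domestic pension funds' purchases of foreign equities 575.5, purchases of foreign government bonds by domestic residents 958.2, increase in resident deposits held at foreign banks 238.2, sale of domestic government bonds to non-residents 782.3, foreign purchases of domestic corporate bonds 557.5.)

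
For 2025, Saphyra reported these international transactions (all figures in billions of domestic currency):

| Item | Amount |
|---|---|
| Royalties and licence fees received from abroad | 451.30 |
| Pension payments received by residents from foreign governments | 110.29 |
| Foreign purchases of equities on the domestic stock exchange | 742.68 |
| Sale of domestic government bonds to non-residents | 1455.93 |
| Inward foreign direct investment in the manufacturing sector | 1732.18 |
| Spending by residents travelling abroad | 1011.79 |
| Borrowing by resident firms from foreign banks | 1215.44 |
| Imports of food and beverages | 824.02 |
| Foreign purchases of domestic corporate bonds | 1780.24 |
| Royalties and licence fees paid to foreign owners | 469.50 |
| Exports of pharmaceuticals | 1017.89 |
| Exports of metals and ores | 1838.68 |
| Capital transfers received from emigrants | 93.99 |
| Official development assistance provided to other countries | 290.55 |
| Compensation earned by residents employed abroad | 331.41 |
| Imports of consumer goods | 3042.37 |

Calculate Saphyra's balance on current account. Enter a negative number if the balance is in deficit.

-1888.66

Goods: 1017.89 - 3042.37 + 1838.68 - 824.02 = -1009.82
Services: 451.30 - 1011.79 - 469.50 = -1029.99
Primary income: 331.41
Secondary income: 110.29 - 290.55 = -180.26
Current account = (-1009.82) + (-1029.99) + 331.41 + (-180.26) = -1888.66
(Excluded from the current account — financial account: foreign purchases of equities on the domestic stock exchange 742.68, sale of domestic government bonds to non-residents 1455.93, inward foreign direct investment in the manufacturing sector 1732.18, borrowing by resident firms from foreign banks 1215.44, foreign purchases of domestic corporate bonds 1780.24; capital account: capital transfers received from emigrants 93.99.)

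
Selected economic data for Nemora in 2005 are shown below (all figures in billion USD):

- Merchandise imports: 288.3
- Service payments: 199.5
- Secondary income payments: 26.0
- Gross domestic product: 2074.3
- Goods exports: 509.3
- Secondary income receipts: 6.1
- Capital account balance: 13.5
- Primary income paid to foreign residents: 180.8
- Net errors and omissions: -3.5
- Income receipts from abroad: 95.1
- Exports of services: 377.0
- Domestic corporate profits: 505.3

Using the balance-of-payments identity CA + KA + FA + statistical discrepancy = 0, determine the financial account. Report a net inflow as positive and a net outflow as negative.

-302.9

Goods balance = 509.3 - 288.3 = 221.0
Services balance = 377.0 - 199.5 = 177.5
Trade balance (goods + services) = 221.0 + 177.5 = 398.5
Net primary income = 95.1 - 180.8 = -85.7
Net secondary income = 6.1 - 26.0 = -19.9
Current account = 398.5 + (-85.7) + (-19.9) = 292.9
Financial account = -(292.9 + 13.5 + (-3.5)) = -302.9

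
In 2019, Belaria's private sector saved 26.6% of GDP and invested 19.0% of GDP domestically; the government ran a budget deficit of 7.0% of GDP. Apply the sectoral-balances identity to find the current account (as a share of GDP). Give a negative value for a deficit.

0.6

By the sectoral-balances identity, CA = (S_private - I) + (T - G).
Private balance = 26.6 - 19.0 = 7.6
Government balance (T - G) = -7.0
CA = 7.6 + (-7.0) = 0.6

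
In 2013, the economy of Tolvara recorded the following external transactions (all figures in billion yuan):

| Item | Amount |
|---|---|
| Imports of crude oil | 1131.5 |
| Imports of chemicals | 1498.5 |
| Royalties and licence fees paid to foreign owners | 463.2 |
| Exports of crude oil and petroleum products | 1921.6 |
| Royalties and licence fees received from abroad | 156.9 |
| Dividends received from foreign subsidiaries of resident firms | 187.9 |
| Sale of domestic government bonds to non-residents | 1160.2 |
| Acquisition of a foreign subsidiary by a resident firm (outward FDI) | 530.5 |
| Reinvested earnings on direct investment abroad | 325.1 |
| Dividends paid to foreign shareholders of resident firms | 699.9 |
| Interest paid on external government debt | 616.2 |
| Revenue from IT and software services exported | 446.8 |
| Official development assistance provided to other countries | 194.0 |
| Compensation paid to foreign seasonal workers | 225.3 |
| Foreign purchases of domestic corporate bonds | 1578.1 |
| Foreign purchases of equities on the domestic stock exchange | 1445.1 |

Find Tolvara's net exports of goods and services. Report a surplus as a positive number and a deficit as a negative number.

-567.9

Goods: 1921.6 - 1498.5 - 1131.5 = -708.4
Services: 156.9 - 463.2 + 446.8 = 140.5
Trade balance = -708.4 + 140.5 = -567.9
(Excluded from the trade balance — primary income: dividends received from foreign subsidiaries of resident firms 187.9, reinvested earnings on direct investment abroad 325.1, dividends paid to foreign shareholders of resident firms 699.9, interest paid on external government debt 616.2, compensation paid to foreign seasonal workers 225.3; financial account: sale of domestic government bonds to non-residents 1160.2, acquisition of a foreign subsidiary by a resident firm (outward FDI) 530.5, foreign purchases of domestic corporate bonds 1578.1, foreign purchases of equities on the domestic stock exchange 1445.1; secondary income: official development assistance provided to other countries 194.0.)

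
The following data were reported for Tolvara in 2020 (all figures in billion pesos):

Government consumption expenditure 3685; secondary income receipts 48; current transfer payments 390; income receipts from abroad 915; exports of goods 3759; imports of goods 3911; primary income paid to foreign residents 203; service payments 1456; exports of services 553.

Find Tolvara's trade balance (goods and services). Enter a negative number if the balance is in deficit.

Goods balance = 3759 - 3911 = -152
Services balance = 553 - 1456 = -903
Trade balance (goods + services) = -152 + (-903) = -1055

-1055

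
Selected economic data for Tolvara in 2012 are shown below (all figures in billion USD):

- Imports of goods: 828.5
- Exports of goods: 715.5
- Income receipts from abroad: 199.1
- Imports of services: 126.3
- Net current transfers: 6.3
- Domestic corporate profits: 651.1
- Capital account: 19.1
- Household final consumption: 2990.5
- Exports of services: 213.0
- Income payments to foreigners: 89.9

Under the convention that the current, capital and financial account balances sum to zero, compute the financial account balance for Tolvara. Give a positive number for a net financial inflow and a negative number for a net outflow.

Goods balance = 715.5 - 828.5 = -113.0
Services balance = 213.0 - 126.3 = 86.7
Trade balance (goods + services) = -113.0 + 86.7 = -26.3
Net primary income = 199.1 - 89.9 = 109.2
Net secondary income = 6.3
Current account = -26.3 + 109.2 + 6.3 = 89.2
Financial account = -(89.2 + 19.1) = -108.3

-108.3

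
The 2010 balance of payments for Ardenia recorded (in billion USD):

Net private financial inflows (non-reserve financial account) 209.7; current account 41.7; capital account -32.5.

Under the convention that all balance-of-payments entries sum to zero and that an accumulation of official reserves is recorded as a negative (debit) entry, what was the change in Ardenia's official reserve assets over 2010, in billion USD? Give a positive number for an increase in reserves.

Official reserve transactions balance = -(41.7 + (-32.5) + 209.7) = -218.9
An accumulation of reserves is recorded as a debit (negative entry), so the change in the stock of reserves is the negative of that balance.
Change in official reserves = -(-218.9) = 218.9

218.9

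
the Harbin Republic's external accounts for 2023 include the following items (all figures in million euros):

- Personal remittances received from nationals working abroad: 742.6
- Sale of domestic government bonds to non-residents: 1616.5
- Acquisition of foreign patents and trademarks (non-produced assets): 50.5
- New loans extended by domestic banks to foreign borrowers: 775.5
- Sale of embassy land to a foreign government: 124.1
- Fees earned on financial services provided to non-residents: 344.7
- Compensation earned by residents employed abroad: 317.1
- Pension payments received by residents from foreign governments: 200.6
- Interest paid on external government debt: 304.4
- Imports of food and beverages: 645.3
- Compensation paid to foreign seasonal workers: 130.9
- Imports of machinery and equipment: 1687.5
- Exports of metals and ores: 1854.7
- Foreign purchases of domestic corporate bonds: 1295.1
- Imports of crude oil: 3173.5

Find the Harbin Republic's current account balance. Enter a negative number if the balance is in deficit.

Goods: -1687.5 - 645.3 - 3173.5 + 1854.7 = -3651.6
Services: 344.7
Primary income: -130.9 - 304.4 + 317.1 = -118.2
Secondary income: 742.6 + 200.6 = 943.2
Current account = (-3651.6) + 344.7 + (-118.2) + 943.2 = -2481.9
(Excluded from the current account — financial account: sale of domestic government bonds to non-residents 1616.5, new loans extended by domestic banks to foreign borrowers 775.5, foreign purchases of domestic corporate bonds 1295.1; capital account: acquisition of foreign patents and trademarks (non-produced assets) 50.5, sale of embassy land to a foreign government 124.1.)

-2481.9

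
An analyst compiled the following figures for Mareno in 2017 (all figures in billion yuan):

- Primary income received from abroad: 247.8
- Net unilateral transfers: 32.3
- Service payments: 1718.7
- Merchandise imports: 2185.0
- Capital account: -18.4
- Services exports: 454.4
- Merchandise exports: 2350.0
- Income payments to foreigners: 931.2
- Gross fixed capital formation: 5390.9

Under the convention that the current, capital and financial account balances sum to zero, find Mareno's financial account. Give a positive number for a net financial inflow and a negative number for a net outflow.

Goods balance = 2350.0 - 2185.0 = 165.0
Services balance = 454.4 - 1718.7 = -1264.3
Trade balance (goods + services) = 165.0 + (-1264.3) = -1099.3
Net primary income = 247.8 - 931.2 = -683.4
Net secondary income = 32.3
Current account = -1099.3 + (-683.4) + 32.3 = -1750.4
Financial account = -(-1750.4 + (-18.4)) = 1768.8

1768.8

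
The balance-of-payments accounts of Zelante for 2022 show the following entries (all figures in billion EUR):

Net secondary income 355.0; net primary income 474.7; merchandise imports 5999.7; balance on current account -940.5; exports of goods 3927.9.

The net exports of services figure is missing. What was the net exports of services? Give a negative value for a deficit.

Current account = goods balance + services balance + net primary income + net secondary income
Sum of the known components = -1242.1
Net exports of services = CA - (known components) = -940.5 - (-1242.1) = 301.6

301.6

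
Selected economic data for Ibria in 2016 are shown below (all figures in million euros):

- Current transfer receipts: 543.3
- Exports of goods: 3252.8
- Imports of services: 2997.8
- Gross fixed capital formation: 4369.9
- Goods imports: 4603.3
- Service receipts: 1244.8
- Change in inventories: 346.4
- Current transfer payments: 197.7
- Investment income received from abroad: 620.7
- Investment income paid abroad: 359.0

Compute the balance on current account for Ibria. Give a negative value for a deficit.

-2496.2

Goods balance = 3252.8 - 4603.3 = -1350.5
Services balance = 1244.8 - 2997.8 = -1753.0
Trade balance (goods + services) = -1350.5 + (-1753.0) = -3103.5
Net primary income = 620.7 - 359.0 = 261.7
Net secondary income = 543.3 - 197.7 = 345.6
Current account = -3103.5 + 261.7 + 345.6 = -2496.2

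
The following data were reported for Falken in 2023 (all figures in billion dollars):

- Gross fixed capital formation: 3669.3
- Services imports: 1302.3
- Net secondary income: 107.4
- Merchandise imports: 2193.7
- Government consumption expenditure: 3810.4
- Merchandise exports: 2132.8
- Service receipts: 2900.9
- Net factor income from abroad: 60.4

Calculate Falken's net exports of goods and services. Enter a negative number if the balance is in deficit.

1537.7

Goods balance = 2132.8 - 2193.7 = -60.9
Services balance = 2900.9 - 1302.3 = 1598.6
Trade balance (goods + services) = -60.9 + 1598.6 = 1537.7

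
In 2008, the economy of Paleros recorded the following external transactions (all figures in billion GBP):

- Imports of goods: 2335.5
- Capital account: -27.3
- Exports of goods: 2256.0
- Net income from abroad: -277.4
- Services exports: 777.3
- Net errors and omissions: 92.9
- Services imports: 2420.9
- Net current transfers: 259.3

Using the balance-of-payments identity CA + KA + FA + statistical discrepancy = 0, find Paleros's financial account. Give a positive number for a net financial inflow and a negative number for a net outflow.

Goods balance = 2256.0 - 2335.5 = -79.5
Services balance = 777.3 - 2420.9 = -1643.6
Trade balance (goods + services) = -79.5 + (-1643.6) = -1723.1
Net primary income = -277.4
Net secondary income = 259.3
Current account = -1723.1 + (-277.4) + 259.3 = -1741.2
Financial account = -(-1741.2 + (-27.3) + 92.9) = 1675.6

1675.6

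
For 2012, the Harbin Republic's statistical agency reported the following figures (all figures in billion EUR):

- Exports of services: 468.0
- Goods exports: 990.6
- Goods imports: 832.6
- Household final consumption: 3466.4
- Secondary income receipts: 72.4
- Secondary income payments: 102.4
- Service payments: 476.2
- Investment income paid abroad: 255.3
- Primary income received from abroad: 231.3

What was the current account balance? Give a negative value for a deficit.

Goods balance = 990.6 - 832.6 = 158.0
Services balance = 468.0 - 476.2 = -8.2
Trade balance (goods + services) = 158.0 + (-8.2) = 149.8
Net primary income = 231.3 - 255.3 = -24.0
Net secondary income = 72.4 - 102.4 = -30.0
Current account = 149.8 + (-24.0) + (-30.0) = 95.8

95.8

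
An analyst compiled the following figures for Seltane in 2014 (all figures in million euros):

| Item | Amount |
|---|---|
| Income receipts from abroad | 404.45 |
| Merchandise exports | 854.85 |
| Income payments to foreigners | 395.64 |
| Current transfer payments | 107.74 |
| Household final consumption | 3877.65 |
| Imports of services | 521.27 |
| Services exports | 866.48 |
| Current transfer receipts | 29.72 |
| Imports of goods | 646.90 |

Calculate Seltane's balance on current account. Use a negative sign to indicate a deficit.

Goods balance = 854.85 - 646.90 = 207.95
Services balance = 866.48 - 521.27 = 345.21
Trade balance (goods + services) = 207.95 + 345.21 = 553.16
Net primary income = 404.45 - 395.64 = 8.81
Net secondary income = 29.72 - 107.74 = -78.02
Current account = 553.16 + 8.81 + (-78.02) = 483.95

483.95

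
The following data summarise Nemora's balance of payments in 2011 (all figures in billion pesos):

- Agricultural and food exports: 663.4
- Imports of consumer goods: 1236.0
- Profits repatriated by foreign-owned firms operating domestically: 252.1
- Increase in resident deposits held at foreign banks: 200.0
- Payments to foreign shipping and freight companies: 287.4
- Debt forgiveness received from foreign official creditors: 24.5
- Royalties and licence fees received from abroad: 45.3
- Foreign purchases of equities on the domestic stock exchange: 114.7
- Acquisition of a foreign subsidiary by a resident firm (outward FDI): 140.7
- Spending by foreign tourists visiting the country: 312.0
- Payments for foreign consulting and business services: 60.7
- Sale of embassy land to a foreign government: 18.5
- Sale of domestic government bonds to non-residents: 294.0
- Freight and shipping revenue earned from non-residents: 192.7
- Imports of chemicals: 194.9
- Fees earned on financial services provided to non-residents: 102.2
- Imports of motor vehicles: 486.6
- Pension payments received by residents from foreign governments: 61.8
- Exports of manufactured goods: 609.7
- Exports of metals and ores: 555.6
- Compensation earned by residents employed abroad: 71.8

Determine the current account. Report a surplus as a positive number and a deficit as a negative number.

Goods: -1236.0 - 486.6 + 609.7 + 663.4 + 555.6 - 194.9 = -88.8
Services: 102.2 + 45.3 + 312.0 - 287.4 - 60.7 + 192.7 = 304.1
Primary income: 71.8 - 252.1 = -180.3
Secondary income: 61.8
Current account = (-88.8) + 304.1 + (-180.3) + 61.8 = 96.8
(Excluded from the current account — financial account: increase in resident deposits held at foreign banks 200.0, foreign purchases of equities on the domestic stock exchange 114.7, acquisition of a foreign subsidiary by a resident firm (outward FDI) 140.7, sale of domestic government bonds to non-residents 294.0; capital account: debt forgiveness received from foreign official creditors 24.5, sale of embassy land to a foreign government 18.5.)

96.8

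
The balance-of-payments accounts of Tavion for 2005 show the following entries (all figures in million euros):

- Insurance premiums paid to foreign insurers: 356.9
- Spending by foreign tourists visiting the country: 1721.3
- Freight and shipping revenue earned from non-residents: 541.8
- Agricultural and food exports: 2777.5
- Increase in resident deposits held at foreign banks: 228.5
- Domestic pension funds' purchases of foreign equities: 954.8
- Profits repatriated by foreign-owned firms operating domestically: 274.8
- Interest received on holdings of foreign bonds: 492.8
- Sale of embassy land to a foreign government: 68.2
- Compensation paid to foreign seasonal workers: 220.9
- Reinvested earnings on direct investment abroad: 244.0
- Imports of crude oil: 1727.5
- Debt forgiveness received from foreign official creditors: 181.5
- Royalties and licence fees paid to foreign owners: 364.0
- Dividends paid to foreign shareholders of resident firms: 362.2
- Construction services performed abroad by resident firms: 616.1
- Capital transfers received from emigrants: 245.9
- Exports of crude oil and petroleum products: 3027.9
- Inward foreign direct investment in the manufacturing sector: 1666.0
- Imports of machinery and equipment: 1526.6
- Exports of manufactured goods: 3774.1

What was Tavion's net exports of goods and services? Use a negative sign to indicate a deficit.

Goods: 3774.1 + 2777.5 + 3027.9 - 1526.6 - 1727.5 = 6325.4
Services: 616.1 + 1721.3 + 541.8 - 356.9 - 364.0 = 2158.3
Trade balance = 6325.4 + 2158.3 = 8483.7
(Excluded from the trade balance — financial account: increase in resident deposits held at foreign banks 228.5, domestic pension funds' purchases of foreign equities 954.8, inward foreign direct investment in the manufacturing sector 1666.0; primary income: profits repatriated by foreign-owned firms operating domestically 274.8, interest received on holdings of foreign bonds 492.8, compensation paid to foreign seasonal workers 220.9, reinvested earnings on direct investment abroad 244.0, dividends paid to foreign shareholders of resident firms 362.2; capital account: sale of embassy land to a foreign government 68.2, debt forgiveness received from foreign official creditors 181.5, capital transfers received from emigrants 245.9.)

8483.7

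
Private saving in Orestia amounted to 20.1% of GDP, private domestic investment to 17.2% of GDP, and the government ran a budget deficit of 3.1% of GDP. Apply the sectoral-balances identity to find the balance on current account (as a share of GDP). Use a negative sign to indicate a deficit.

-0.2

By the sectoral-balances identity, CA = (S_private - I) + (T - G).
Private balance = 20.1 - 17.2 = 2.9
Government balance (T - G) = -3.1
CA = 2.9 + (-3.1) = -0.2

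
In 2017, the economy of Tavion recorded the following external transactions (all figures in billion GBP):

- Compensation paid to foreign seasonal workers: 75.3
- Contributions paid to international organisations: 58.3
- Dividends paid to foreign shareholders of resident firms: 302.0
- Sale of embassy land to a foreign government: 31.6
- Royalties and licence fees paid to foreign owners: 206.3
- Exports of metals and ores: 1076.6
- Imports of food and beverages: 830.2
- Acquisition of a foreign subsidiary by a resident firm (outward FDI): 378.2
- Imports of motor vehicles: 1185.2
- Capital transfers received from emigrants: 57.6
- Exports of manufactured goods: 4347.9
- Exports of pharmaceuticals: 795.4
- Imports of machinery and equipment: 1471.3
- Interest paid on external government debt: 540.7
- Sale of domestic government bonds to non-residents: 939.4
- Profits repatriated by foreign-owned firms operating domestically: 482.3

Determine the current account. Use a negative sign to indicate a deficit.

1068.3

Goods: 4347.9 + 1076.6 + 795.4 - 1185.2 - 830.2 - 1471.3 = 2733.2
Services: -206.3
Primary income: -482.3 - 540.7 - 75.3 - 302.0 = -1400.3
Secondary income: -58.3
Current account = 2733.2 + (-206.3) + (-1400.3) + (-58.3) = 1068.3
(Excluded from the current account — capital account: sale of embassy land to a foreign government 31.6, capital transfers received from emigrants 57.6; financial account: acquisition of a foreign subsidiary by a resident firm (outward FDI) 378.2, sale of domestic government bonds to non-residents 939.4.)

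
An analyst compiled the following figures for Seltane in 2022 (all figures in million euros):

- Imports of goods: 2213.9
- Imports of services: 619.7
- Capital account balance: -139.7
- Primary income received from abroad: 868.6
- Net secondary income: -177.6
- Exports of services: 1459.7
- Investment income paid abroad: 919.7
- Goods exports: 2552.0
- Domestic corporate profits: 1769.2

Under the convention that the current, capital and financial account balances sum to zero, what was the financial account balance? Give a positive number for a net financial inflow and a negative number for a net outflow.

-809.7

Goods balance = 2552.0 - 2213.9 = 338.1
Services balance = 1459.7 - 619.7 = 840.0
Trade balance (goods + services) = 338.1 + 840.0 = 1178.1
Net primary income = 868.6 - 919.7 = -51.1
Net secondary income = -177.6
Current account = 1178.1 + (-51.1) + (-177.6) = 949.4
Financial account = -(949.4 + (-139.7)) = -809.7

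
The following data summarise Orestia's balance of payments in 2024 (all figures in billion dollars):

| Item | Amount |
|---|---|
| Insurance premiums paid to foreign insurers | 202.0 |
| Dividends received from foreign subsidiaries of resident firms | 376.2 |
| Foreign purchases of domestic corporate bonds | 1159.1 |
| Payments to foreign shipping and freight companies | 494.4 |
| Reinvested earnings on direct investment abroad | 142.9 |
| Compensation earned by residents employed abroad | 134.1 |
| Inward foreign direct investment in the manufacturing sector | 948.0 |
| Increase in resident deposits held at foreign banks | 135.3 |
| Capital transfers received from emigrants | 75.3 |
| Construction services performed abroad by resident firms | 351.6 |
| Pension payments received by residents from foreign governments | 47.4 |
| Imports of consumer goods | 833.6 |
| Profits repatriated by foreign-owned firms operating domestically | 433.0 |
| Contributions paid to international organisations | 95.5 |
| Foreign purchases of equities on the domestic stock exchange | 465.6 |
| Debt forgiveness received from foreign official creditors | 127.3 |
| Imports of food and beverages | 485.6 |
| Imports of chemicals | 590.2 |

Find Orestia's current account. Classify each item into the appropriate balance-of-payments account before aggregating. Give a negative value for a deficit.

-2082.1

Goods: -833.6 - 590.2 - 485.6 = -1909.4
Services: -202.0 - 494.4 + 351.6 = -344.8
Primary income: -433.0 + 134.1 + 142.9 + 376.2 = 220.2
Secondary income: -95.5 + 47.4 = -48.1
Current account = (-1909.4) + (-344.8) + 220.2 + (-48.1) = -2082.1
(Excluded from the current account — financial account: foreign purchases of domestic corporate bonds 1159.1, inward foreign direct investment in the manufacturing sector 948.0, increase in resident deposits held at foreign banks 135.3, foreign purchases of equities on the domestic stock exchange 465.6; capital account: capital transfers received from emigrants 75.3, debt forgiveness received from foreign official creditors 127.3.)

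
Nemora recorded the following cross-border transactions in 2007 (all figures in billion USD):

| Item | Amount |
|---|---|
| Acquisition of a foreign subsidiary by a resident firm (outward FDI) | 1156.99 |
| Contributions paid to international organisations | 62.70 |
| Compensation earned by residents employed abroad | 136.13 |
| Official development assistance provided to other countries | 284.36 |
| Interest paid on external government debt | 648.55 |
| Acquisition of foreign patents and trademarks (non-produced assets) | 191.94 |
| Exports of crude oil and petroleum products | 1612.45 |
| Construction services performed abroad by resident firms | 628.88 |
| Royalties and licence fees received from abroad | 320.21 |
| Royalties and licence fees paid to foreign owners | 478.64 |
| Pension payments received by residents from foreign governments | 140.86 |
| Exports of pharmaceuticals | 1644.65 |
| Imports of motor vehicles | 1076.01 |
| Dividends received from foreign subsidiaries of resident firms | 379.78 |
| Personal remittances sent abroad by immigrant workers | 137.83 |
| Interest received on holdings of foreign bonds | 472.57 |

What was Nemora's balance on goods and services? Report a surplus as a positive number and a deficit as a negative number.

Goods: 1612.45 + 1644.65 - 1076.01 = 2181.09
Services: -478.64 + 320.21 + 628.88 = 470.45
Trade balance = 2181.09 + 470.45 = 2651.54
(Excluded from the trade balance — financial account: acquisition of a foreign subsidiary by a resident firm (outward FDI) 1156.99; secondary income: contributions paid to international organisations 62.70, official development assistance provided to other countries 284.36, pension payments received by residents from foreign governments 140.86, personal remittances sent abroad by immigrant workers 137.83; primary income: compensation earned by residents employed abroad 136.13, interest paid on external government debt 648.55, dividends received from foreign subsidiaries of resident firms 379.78, interest received on holdings of foreign bonds 472.57; capital account: acquisition of foreign patents and trademarks (non-produced assets) 191.94.)

2651.54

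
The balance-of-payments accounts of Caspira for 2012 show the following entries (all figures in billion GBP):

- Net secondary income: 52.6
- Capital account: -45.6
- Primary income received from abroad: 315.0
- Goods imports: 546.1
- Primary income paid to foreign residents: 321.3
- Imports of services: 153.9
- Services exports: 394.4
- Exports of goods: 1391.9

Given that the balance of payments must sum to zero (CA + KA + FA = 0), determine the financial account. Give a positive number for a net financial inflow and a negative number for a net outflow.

Goods balance = 1391.9 - 546.1 = 845.8
Services balance = 394.4 - 153.9 = 240.5
Trade balance (goods + services) = 845.8 + 240.5 = 1086.3
Net primary income = 315.0 - 321.3 = -6.3
Net secondary income = 52.6
Current account = 1086.3 + (-6.3) + 52.6 = 1132.6
Financial account = -(1132.6 + (-45.6)) = -1087.0

-1087.0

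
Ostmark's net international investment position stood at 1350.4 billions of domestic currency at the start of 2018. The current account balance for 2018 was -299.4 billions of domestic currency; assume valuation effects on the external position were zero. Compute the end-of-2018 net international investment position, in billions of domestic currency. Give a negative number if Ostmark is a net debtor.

1051.0

With no valuation effects, change in NIIP = current account = -299.4
End-of-year NIIP = 1350.4 + (-299.4) = 1051.0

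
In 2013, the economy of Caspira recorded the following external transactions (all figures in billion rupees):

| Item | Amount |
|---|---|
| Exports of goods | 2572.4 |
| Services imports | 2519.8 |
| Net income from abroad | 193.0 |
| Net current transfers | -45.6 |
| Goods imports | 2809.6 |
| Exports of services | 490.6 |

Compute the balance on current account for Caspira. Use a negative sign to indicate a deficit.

-2119.0

Goods balance = 2572.4 - 2809.6 = -237.2
Services balance = 490.6 - 2519.8 = -2029.2
Trade balance (goods + services) = -237.2 + (-2029.2) = -2266.4
Net primary income = 193.0
Net secondary income = -45.6
Current account = -2266.4 + 193.0 + (-45.6) = -2119.0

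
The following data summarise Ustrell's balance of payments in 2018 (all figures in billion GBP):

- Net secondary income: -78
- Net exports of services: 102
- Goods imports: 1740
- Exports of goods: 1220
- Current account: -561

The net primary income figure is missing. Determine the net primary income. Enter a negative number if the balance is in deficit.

Current account = goods balance + services balance + net primary income + net secondary income
Sum of the known components = -496
Net primary income = CA - (known components) = -561 - (-496) = -65

-65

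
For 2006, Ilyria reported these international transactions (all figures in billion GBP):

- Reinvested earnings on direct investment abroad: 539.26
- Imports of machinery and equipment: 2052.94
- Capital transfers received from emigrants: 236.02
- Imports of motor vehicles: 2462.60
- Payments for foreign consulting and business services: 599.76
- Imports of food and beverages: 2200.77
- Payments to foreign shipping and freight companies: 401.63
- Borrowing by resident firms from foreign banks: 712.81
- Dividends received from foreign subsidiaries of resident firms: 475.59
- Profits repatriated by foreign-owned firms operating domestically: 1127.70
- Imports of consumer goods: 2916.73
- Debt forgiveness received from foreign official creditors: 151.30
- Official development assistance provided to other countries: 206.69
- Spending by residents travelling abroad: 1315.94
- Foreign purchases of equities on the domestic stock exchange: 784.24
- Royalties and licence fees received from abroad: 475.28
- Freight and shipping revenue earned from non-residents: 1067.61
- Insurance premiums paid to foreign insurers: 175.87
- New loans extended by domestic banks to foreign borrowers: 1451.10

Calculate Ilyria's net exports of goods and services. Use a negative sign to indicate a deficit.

Goods: -2052.94 - 2916.73 - 2462.60 - 2200.77 = -9633.04
Services: -175.87 - 1315.94 - 599.76 - 401.63 + 1067.61 + 475.28 = -950.31
Trade balance = -9633.04 + (-950.31) = -10583.35
(Excluded from the trade balance — primary income: reinvested earnings on direct investment abroad 539.26, dividends received from foreign subsidiaries of resident firms 475.59, profits repatriated by foreign-owned firms operating domestically 1127.70; capital account: capital transfers received from emigrants 236.02, debt forgiveness received from foreign official creditors 151.30; financial account: borrowing by resident firms from foreign banks 712.81, foreign purchases of equities on the domestic stock exchange 784.24, new loans extended by domestic banks to foreign borrowers 1451.10; secondary income: official development assistance provided to other countries 206.69.)

-10583.35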